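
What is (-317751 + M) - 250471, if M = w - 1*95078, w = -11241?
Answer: -674541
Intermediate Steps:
M = -106319 (M = -11241 - 1*95078 = -11241 - 95078 = -106319)
(-317751 + M) - 250471 = (-317751 - 106319) - 250471 = -424070 - 250471 = -674541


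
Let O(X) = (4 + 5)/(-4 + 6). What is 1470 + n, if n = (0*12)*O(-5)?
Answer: 1470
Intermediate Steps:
O(X) = 9/2
n = 0 (n = (0*12)*(9/2) = 0*(9/2) = 0)
1470 + n = 1470 + 0 = 1470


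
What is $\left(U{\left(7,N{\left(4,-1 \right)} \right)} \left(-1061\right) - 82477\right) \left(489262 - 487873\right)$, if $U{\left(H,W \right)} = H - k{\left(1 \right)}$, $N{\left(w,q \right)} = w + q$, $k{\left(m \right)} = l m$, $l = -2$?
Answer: $-127824114$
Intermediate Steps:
$k{\left(m \right)} = - 2 m$
$N{\left(w,q \right)} = q + w$
$U{\left(H,W \right)} = 2 + H$ ($U{\left(H,W \right)} = H - \left(-2\right) 1 = H - -2 = H + 2 = 2 + H$)
$\left(U{\left(7,N{\left(4,-1 \right)} \right)} \left(-1061\right) - 82477\right) \left(489262 - 487873\right) = \left(\left(2 + 7\right) \left(-1061\right) - 82477\right) \left(489262 - 487873\right) = \left(9 \left(-1061\right) - 82477\right) 1389 = \left(-9549 - 82477\right) 1389 = \left(-92026\right) 1389 = -127824114$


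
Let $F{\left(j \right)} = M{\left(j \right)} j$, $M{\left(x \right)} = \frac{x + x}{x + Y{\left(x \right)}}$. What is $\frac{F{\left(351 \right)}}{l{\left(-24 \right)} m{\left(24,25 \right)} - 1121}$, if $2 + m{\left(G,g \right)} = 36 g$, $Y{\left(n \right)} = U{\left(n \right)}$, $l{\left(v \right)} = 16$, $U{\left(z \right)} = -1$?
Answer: $\frac{9477}{178325} \approx 0.053145$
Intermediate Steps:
$Y{\left(n \right)} = -1$
$M{\left(x \right)} = \frac{2 x}{-1 + x}$ ($M{\left(x \right)} = \frac{x + x}{x - 1} = \frac{2 x}{-1 + x}$)
$m{\left(G,g \right)} = -2 + 36 g$
$F{\left(j \right)} = \frac{2 j^{2}}{-1 + j}$ ($F{\left(j \right)} = \frac{2 j}{-1 + j} j = \frac{2 j^{2}}{-1 + j}$)
$\frac{F{\left(351 \right)}}{l{\left(-24 \right)} m{\left(24,25 \right)} - 1121} = \frac{2 \cdot 351^{2} \frac{1}{-1 + 351}}{16 \left(-2 + 36 \cdot 25\right) - 1121} = \frac{2 \cdot 123201 \cdot \frac{1}{350}}{16 \left(-2 + 900\right) - 1121} = \frac{2 \cdot 123201 \cdot \frac{1}{350}}{16 \cdot 898 - 1121} = \frac{123201}{175 \left(14368 - 1121\right)} = \frac{123201}{175 \cdot 13247} = \frac{123201}{175} \cdot \frac{1}{13247} = \frac{9477}{178325}$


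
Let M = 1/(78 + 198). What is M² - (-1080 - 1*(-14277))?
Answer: -1005294671/76176 ≈ -13197.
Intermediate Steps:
M = 1/276 ≈ 0.0036232
M² - (-1080 - 1*(-14277)) = (1/276)² - (-1080 - 1*(-14277)) = 1/76176 - (-1080 + 14277) = 1/76176 - 1*13197 = 1/76176 - 13197 = -1005294671/76176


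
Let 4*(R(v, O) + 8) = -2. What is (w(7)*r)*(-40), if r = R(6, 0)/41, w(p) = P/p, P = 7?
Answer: 340/41 ≈ 8.2927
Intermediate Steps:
R(v, O) = -17/2 (R(v, O) = -8 + (1/4)*(-2) = -8 - 1/2 = -17/2)
w(p) = 7/p
r = -17/82 (r = -17/2/41 = -17/2*1/41 = -17/82 ≈ -0.20732)
(w(7)*r)*(-40) = ((7/7)*(-17/82))*(-40) = ((7*(1/7))*(-17/82))*(-40) = (1*(-17/82))*(-40) = -17/82*(-40) = 340/41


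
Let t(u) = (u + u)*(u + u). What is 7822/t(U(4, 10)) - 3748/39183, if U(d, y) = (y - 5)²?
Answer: 148559713/48978750 ≈ 3.0331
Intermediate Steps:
U(d, y) = (-5 + y)²
t(u) = 4*u² (t(u) = (2*u)*(2*u) = 4*u²)
7822/t(U(4, 10)) - 3748/39183 = 7822/((4*((-5 + 10)²)²)) - 3748/39183 = 7822/((4*(5²)²)) - 3748*1/39183 = 7822/((4*25²)) - 3748/39183 = 7822/((4*625)) - 3748/39183 = 7822/2500 - 3748/39183 = 7822*(1/2500) - 3748/39183 = 3911/1250 - 3748/39183 = 148559713/48978750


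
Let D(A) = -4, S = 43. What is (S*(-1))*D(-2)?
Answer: 172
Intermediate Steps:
(S*(-1))*D(-2) = (43*(-1))*(-4) = -43*(-4) = 172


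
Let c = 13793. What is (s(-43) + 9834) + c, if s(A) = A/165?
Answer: 3898412/165 ≈ 23627.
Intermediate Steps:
s(A) = A/165 (s(A) = A*(1/165) = A/165)
(s(-43) + 9834) + c = ((1/165)*(-43) + 9834) + 13793 = (-43/165 + 9834) + 13793 = 1622567/165 + 13793 = 3898412/165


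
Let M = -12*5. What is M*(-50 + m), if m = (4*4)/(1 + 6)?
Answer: 20040/7 ≈ 2862.9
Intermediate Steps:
M = -60
m = 16/7 ≈ 2.2857
M*(-50 + m) = -60*(-50 + 16/7) = -60*(-334/7) = 20040/7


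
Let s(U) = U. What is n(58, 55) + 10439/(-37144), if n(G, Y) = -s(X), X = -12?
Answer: 435289/37144 ≈ 11.719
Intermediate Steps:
n(G, Y) = 12 (n(G, Y) = -1*(-12) = 12)
n(58, 55) + 10439/(-37144) = 12 + 10439/(-37144) = 12 + 10439*(-1/37144) = 12 - 10439/37144 = 435289/37144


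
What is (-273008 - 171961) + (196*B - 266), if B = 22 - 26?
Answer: -446019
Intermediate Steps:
B = -4
(-273008 - 171961) + (196*B - 266) = (-273008 - 171961) + (196*(-4) - 266) = -444969 + (-784 - 266) = -444969 - 1050 = -446019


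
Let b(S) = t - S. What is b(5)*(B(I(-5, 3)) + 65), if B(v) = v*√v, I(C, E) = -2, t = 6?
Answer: 65 - 2*I*√2 ≈ 65.0 - 2.8284*I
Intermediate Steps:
b(S) = 6 - S
B(v) = v^(3/2)
b(5)*(B(I(-5, 3)) + 65) = (6 - 1*5)*((-2)^(3/2) + 65) = (6 - 5)*(-2*I*√2 + 65) = 1*(65 - 2*I*√2) = 65 - 2*I*√2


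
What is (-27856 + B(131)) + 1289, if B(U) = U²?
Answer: -9406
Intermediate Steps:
(-27856 + B(131)) + 1289 = (-27856 + 131²) + 1289 = (-27856 + 17161) + 1289 = -10695 + 1289 = -9406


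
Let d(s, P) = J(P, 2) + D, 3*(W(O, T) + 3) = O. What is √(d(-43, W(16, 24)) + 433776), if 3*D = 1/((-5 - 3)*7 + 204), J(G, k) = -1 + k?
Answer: √21378265779/222 ≈ 658.62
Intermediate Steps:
W(O, T) = -3 + O/3
D = 1/444 (D = 1/(3*((-5 - 3)*7 + 204)) = 1/(3*(-8*7 + 204)) = 1/(3*(-56 + 204)) = (⅓)/148 = (⅓)*(1/148) = 1/444 ≈ 0.0022523)
d(s, P) = 445/444 (d(s, P) = (-1 + 2) + 1/444 = 1 + 1/444 = 445/444)
√(d(-43, W(16, 24)) + 433776) = √(445/444 + 433776) = √(192596989/444) = √21378265779/222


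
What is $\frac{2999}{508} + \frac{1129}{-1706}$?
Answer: $\frac{2271381}{433324} \approx 5.2418$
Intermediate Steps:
$\frac{2999}{508} + \frac{1129}{-1706} = 2999 \cdot \frac{1}{508} + 1129 \left(- \frac{1}{1706}\right) = \frac{2999}{508} - \frac{1129}{1706} = \frac{2271381}{433324}$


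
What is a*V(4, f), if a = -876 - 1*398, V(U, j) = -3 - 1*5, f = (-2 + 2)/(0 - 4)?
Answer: 10192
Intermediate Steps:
f = 0 (f = 0/(-4) = 0*(-1/4) = 0)
V(U, j) = -8 (V(U, j) = -3 - 5 = -8)
a = -1274 (a = -876 - 398 = -1274)
a*V(4, f) = -1274*(-8) = 10192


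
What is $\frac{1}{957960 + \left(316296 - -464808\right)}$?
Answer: $\frac{1}{1739064} \approx 5.7502 \cdot 10^{-7}$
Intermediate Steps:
$\frac{1}{957960 + \left(316296 - -464808\right)} = \frac{1}{957960 + \left(316296 + 464808\right)} = \frac{1}{957960 + 781104} = \frac{1}{1739064}$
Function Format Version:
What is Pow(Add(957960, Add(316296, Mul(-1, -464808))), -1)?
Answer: Rational(1, 1739064) ≈ 5.7502e-7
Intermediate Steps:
Pow(Add(957960, Add(316296, Mul(-1, -464808))), -1) = Pow(Add(957960, Add(316296, 464808)), -1) = Pow(Add(957960, 781104), -1) = Pow(1739064, -1) = Rational(1, 1739064)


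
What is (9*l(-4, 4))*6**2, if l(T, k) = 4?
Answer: 1296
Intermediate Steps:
(9*l(-4, 4))*6**2 = (9*4)*6**2 = 36*36 = 1296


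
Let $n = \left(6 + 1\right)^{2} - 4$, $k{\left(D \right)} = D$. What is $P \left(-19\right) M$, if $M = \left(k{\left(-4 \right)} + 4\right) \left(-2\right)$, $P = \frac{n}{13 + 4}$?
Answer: $0$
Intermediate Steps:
$n = 45$ ($n = 7^{2} - 4 = 49 - 4 = 45$)
$P = \frac{45}{17}$ ($P = \frac{45}{13 + 4} = \frac{45}{17} \approx 2.6471$)
$M = 0$ ($M = \left(-4 + 4\right) \left(-2\right) = 0 \left(-2\right) = 0$)
$P \left(-19\right) M = \frac{45}{17} \left(-19\right) 0 = \left(- \frac{855}{17}\right) 0 = 0$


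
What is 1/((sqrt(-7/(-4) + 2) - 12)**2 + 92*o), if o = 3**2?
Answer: 5204/5066283 + 64*sqrt(15)/5066283 ≈ 0.0010761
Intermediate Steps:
o = 9
1/((sqrt(-7/(-4) + 2) - 12)**2 + 92*o) = 1/((sqrt(-7/(-4) + 2) - 12)**2 + 92*9) = 1/((sqrt(-7*(-1/4) + 2) - 12)**2 + 828) = 1/((sqrt(7/4 + 2) - 12)**2 + 828) = 1/((sqrt(15/4) - 12)**2 + 828) = 1/((sqrt(15)/2 - 12)**2 + 828) = 1/((-12 + sqrt(15)/2)**2 + 828) = 1/(828 + (-12 + sqrt(15)/2)**2)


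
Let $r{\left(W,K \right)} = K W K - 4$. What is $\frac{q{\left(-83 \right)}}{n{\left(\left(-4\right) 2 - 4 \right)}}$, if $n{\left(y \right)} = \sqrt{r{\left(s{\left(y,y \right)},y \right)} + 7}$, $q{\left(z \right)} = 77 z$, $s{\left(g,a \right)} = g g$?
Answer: $- \frac{6391 \sqrt{20739}}{20739} \approx -44.379$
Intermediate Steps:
$s{\left(g,a \right)} = g^{2}$
$r{\left(W,K \right)} = -4 + W K^{2}$ ($r{\left(W,K \right)} = W K^{2} - 4 = -4 + W K^{2}$)
$n{\left(y \right)} = \sqrt{3 + y^{4}}$ ($n{\left(y \right)} = \sqrt{\left(-4 + y^{2} y^{2}\right) + 7} = \sqrt{\left(-4 + y^{4}\right) + 7} = \sqrt{3 + y^{4}}$)
$\frac{q{\left(-83 \right)}}{n{\left(\left(-4\right) 2 - 4 \right)}} = \frac{77 \left(-83\right)}{\sqrt{3 + \left(\left(-4\right) 2 - 4\right)^{4}}} = - \frac{6391}{\sqrt{3 + \left(-8 - 4\right)^{4}}} = - \frac{6391}{\sqrt{3 + \left(-12\right)^{4}}} = - \frac{6391}{\sqrt{3 + 20736}} = - \frac{6391}{\sqrt{20739}} = - 6391 \frac{\sqrt{20739}}{20739} = - \frac{6391 \sqrt{20739}}{20739}$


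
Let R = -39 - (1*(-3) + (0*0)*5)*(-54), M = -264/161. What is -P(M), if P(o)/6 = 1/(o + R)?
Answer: 322/10875 ≈ 0.029609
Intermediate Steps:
M = -264/161 (M = -264*1/161 = -264/161 ≈ -1.6398)
R = -201 (R = -39 - (-3 + 0*5)*(-54) = -39 - (-3 + 0)*(-54) = -39 - (-3)*(-54) = -39 - 1*162 = -39 - 162 = -201)
P(o) = 6/(-201 + o) (P(o) = 6/(o - 201) = 6/(-201 + o))
-P(M) = -6/(-201 - 264/161) = -6/(-32625/161) = -6*(-161)/32625 = -1*(-322/10875) = 322/10875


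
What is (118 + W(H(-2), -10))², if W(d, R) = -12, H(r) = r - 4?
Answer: 11236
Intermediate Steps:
H(r) = -4 + r
(118 + W(H(-2), -10))² = (118 - 12)² = 106² = 11236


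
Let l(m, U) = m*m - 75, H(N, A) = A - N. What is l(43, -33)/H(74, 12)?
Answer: -887/31 ≈ -28.613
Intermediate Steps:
l(m, U) = -75 + m² (l(m, U) = m² - 75 = -75 + m²)
l(43, -33)/H(74, 12) = (-75 + 43²)/(12 - 1*74) = (-75 + 1849)/(12 - 74) = 1774/(-62) = 1774*(-1/62) = -887/31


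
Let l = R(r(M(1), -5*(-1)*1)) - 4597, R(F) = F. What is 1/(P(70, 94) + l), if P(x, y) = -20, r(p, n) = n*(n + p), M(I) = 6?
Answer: -1/4562 ≈ -0.00021920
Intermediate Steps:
l = -4542 (l = (-5*(-1)*1)*(-5*(-1)*1 + 6) - 4597 = (5*1)*(5*1 + 6) - 4597 = 5*(5 + 6) - 4597 = 5*11 - 4597 = 55 - 4597 = -4542)
1/(P(70, 94) + l) = 1/(-20 - 4542) = 1/(-4562) = -1/4562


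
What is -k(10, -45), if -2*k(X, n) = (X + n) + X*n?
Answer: -485/2 ≈ -242.50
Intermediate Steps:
k(X, n) = -X/2 - n/2 - X*n/2 (k(X, n) = -((X + n) + X*n)/2 = -(X + n + X*n)/2 = -X/2 - n/2 - X*n/2)
-k(10, -45) = -(-½*10 - ½*(-45) - ½*10*(-45)) = -(-5 + 45/2 + 225) = -1*485/2 = -485/2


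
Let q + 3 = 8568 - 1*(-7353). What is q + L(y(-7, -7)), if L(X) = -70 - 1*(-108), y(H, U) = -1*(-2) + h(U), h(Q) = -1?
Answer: 15956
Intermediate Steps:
y(H, U) = 1 (y(H, U) = -1*(-2) - 1 = 2 - 1 = 1)
L(X) = 38 (L(X) = -70 + 108 = 38)
q = 15918 (q = -3 + (8568 - 1*(-7353)) = -3 + (8568 + 7353) = -3 + 15921 = 15918)
q + L(y(-7, -7)) = 15918 + 38 = 15956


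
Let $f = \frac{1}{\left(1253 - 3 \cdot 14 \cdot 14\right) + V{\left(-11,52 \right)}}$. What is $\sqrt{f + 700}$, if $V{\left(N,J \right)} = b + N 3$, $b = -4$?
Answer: $\frac{\sqrt{69017357}}{314} \approx 26.458$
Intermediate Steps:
$V{\left(N,J \right)} = -4 + 3 N$ ($V{\left(N,J \right)} = -4 + N 3 = -4 + 3 N$)
$f = \frac{1}{628}$ ($f = \frac{1}{\left(1253 - 3 \cdot 14 \cdot 14\right) + \left(-4 + 3 \left(-11\right)\right)} = \frac{1}{\left(1253 - 42 \cdot 14\right) - 37} = \frac{1}{\left(1253 - 588\right) - 37} = \frac{1}{665 - 37} = \frac{1}{628} \approx 0.0015924$)
$\sqrt{f + 700} = \sqrt{\frac{1}{628} + 700} = \sqrt{\frac{439601}{628}} = \frac{\sqrt{69017357}}{314}$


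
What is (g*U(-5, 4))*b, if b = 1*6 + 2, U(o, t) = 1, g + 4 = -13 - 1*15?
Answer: -256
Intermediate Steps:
g = -32 (g = -4 + (-13 - 1*15) = -4 + (-13 - 15) = -4 - 28 = -32)
b = 8 (b = 6 + 2 = 8)
(g*U(-5, 4))*b = -32*1*8 = -32*8 = -256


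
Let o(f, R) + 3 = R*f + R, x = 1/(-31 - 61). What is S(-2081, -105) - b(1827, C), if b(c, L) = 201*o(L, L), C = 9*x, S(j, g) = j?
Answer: -12359645/8464 ≈ -1460.3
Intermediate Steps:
x = -1/92 (x = 1/(-92) = -1/92 ≈ -0.010870)
C = -9/92 (C = 9*(-1/92) = -9/92 ≈ -0.097826)
o(f, R) = -3 + R + R*f (o(f, R) = -3 + (R*f + R) = -3 + (R + R*f) = -3 + R + R*f)
b(c, L) = -603 + 201*L + 201*L² (b(c, L) = 201*(-3 + L + L*L) = 201*(-3 + L + L²) = -603 + 201*L + 201*L²)
S(-2081, -105) - b(1827, C) = -2081 - (-603 + 201*(-9/92) + 201*(-9/92)²) = -2081 - (-603 - 1809/92 + 201*(81/8464)) = -2081 - (-603 - 1809/92 + 16281/8464) = -2081 - 1*(-5253939/8464) = -2081 + 5253939/8464 = -12359645/8464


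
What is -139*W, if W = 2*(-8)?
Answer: 2224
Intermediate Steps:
W = -16
-139*W = -139*(-16) = 2224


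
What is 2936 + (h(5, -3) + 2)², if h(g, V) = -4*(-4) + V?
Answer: 3161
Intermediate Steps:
h(g, V) = 16 + V
2936 + (h(5, -3) + 2)² = 2936 + ((16 - 3) + 2)² = 2936 + (13 + 2)² = 2936 + 15² = 2936 + 225 = 3161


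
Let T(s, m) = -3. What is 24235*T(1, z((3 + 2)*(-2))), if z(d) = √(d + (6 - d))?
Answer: -72705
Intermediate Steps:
z(d) = √6
24235*T(1, z((3 + 2)*(-2))) = 24235*(-3) = -72705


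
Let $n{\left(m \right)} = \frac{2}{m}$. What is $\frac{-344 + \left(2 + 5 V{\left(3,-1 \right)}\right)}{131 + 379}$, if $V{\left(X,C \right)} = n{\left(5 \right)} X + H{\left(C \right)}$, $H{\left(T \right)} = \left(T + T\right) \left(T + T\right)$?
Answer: $- \frac{158}{255} \approx -0.61961$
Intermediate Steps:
$H{\left(T \right)} = 4 T^{2}$ ($H{\left(T \right)} = 2 T 2 T = 4 T^{2}$)
$V{\left(X,C \right)} = 4 C^{2} + \frac{2 X}{5}$ ($V{\left(X,C \right)} = \frac{2}{5} X + 4 C^{2} = 2 \cdot \frac{1}{5} X + 4 C^{2} = \frac{2 X}{5} + 4 C^{2} = 4 C^{2} + \frac{2 X}{5}$)
$\frac{-344 + \left(2 + 5 V{\left(3,-1 \right)}\right)}{131 + 379} = \frac{-344 + \left(2 + 5 \left(4 \left(-1\right)^{2} + \frac{2}{5} \cdot 3\right)\right)}{131 + 379} = \frac{-344 + \left(2 + 5 \left(4 \cdot 1 + \frac{6}{5}\right)\right)}{510} = \left(-344 + \left(2 + 5 \left(4 + \frac{6}{5}\right)\right)\right) \frac{1}{510} = \left(-344 + \left(2 + 5 \cdot \frac{26}{5}\right)\right) \frac{1}{510} = \left(-344 + \left(2 + 26\right)\right) \frac{1}{510} = \left(-344 + 28\right) \frac{1}{510} = \left(-316\right) \frac{1}{510} = - \frac{158}{255}$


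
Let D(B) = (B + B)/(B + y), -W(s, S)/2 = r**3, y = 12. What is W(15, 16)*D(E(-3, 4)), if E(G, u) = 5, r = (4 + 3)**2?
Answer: -2352980/17 ≈ -1.3841e+5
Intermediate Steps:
r = 49 (r = 7**2 = 49)
W(s, S) = -235298 (W(s, S) = -2*49**3 = -2*117649 = -235298)
D(B) = 2*B/(12 + B) (D(B) = (B + B)/(B + 12) = (2*B)/(12 + B) = 2*B/(12 + B))
W(15, 16)*D(E(-3, 4)) = -470596*5/(12 + 5) = -470596*5/17 = -235298*10/17 = -2352980/17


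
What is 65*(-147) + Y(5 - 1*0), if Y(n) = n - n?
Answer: -9555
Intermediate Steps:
Y(n) = 0
65*(-147) + Y(5 - 1*0) = 65*(-147) + 0 = -9555 + 0 = -9555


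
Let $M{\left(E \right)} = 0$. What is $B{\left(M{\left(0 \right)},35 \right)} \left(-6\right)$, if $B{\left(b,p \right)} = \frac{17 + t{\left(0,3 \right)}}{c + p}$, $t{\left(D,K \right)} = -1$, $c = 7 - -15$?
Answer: $- \frac{32}{19} \approx -1.6842$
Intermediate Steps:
$c = 22$ ($c = 7 + 15 = 22$)
$B{\left(b,p \right)} = \frac{16}{22 + p}$ ($B{\left(b,p \right)} = \frac{17 - 1}{22 + p} = \frac{16}{22 + p}$)
$B{\left(M{\left(0 \right)},35 \right)} \left(-6\right) = \frac{16}{22 + 35} \left(-6\right) = \frac{16}{57} \left(-6\right) = - \frac{32}{19}$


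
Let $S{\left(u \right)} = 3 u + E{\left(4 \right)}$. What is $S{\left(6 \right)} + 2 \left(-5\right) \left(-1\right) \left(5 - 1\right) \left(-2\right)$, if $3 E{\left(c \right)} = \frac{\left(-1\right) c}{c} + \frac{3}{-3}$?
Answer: $- \frac{188}{3} \approx -62.667$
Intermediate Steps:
$E{\left(c \right)} = - \frac{2}{3}$ ($E{\left(c \right)} = \frac{\frac{\left(-1\right) c}{c} + \frac{3}{-3}}{3} = \frac{-1 + 3 \left(- \frac{1}{3}\right)}{3} = \frac{-1 - 1}{3} = \frac{1}{3} \left(-2\right) = - \frac{2}{3}$)
$S{\left(u \right)} = - \frac{2}{3} + 3 u$ ($S{\left(u \right)} = 3 u - \frac{2}{3} = - \frac{2}{3} + 3 u$)
$S{\left(6 \right)} + 2 \left(-5\right) \left(-1\right) \left(5 - 1\right) \left(-2\right) = \left(- \frac{2}{3} + 3 \cdot 6\right) + 2 \left(-5\right) \left(-1\right) \left(5 - 1\right) \left(-2\right) = \left(- \frac{2}{3} + 18\right) + \left(-10\right) \left(-1\right) 4 \left(-2\right) = \frac{52}{3} + 10 \left(-8\right) = \frac{52}{3} - 80 = - \frac{188}{3}$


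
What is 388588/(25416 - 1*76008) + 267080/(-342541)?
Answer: -36654858367/4332458568 ≈ -8.4605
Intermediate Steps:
388588/(25416 - 1*76008) + 267080/(-342541) = 388588/(25416 - 76008) + 267080*(-1/342541) = 388588/(-50592) - 267080/342541 = 388588*(-1/50592) - 267080/342541 = -97147/12648 - 267080/342541 = -36654858367/4332458568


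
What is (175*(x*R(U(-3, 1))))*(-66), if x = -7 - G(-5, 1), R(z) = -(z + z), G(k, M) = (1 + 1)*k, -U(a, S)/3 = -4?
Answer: 831600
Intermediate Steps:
U(a, S) = 12 (U(a, S) = -3*(-4) = 12)
G(k, M) = 2*k
R(z) = -2*z
x = 3 (x = -7 - 2*(-5) = -7 - 1*(-10) = -7 + 10 = 3)
(175*(x*R(U(-3, 1))))*(-66) = (175*(3*(-2*12)))*(-66) = (175*(3*(-24)))*(-66) = (175*(-72))*(-66) = -12600*(-66) = 831600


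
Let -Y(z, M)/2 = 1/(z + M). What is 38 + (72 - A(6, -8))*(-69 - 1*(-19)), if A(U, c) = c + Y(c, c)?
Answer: -15823/4 ≈ -3955.8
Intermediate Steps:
Y(z, M) = -2/(M + z) (Y(z, M) = -2/(z + M) = -2/(M + z))
A(U, c) = c - 1/c (A(U, c) = c - 2/(c + c) = c - 2*1/(2*c) = c - 1/c)
38 + (72 - A(6, -8))*(-69 - 1*(-19)) = 38 + (72 - (-8 - 1/(-8)))*(-69 - 1*(-19)) = 38 + (72 - (-8 - 1*(-⅛)))*(-69 + 19) = 38 + (72 - (-8 + ⅛))*(-50) = 38 + (72 - 1*(-63/8))*(-50) = 38 + (72 + 63/8)*(-50) = 38 + (639/8)*(-50) = 38 - 15975/4 = -15823/4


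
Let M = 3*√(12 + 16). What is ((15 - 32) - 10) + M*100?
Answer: -27 + 600*√7 ≈ 1560.5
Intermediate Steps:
M = 6*√7 (M = 3*√28 = 3*(2*√7) = 6*√7 ≈ 15.875)
((15 - 32) - 10) + M*100 = ((15 - 32) - 10) + (6*√7)*100 = (-17 - 10) + 600*√7 = -27 + 600*√7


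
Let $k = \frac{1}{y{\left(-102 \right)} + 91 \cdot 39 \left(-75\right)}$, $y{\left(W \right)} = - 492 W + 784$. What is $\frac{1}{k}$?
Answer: $-215207$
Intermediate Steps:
$y{\left(W \right)} = 784 - 492 W$
$k = - \frac{1}{215207}$ ($k = \frac{1}{\left(784 - -50184\right) + 91 \cdot 39 \left(-75\right)} = \frac{1}{\left(784 + 50184\right) + 3549 \left(-75\right)} = \frac{1}{50968 - 266175} = \frac{1}{-215207} = - \frac{1}{215207} \approx -4.6467 \cdot 10^{-6}$)
$\frac{1}{k} = \frac{1}{- \frac{1}{215207}} = -215207$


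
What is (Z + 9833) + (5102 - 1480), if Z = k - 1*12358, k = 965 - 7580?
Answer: -5518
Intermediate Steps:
k = -6615
Z = -18973 (Z = -6615 - 1*12358 = -6615 - 12358 = -18973)
(Z + 9833) + (5102 - 1480) = (-18973 + 9833) + (5102 - 1480) = -9140 + 3622 = -5518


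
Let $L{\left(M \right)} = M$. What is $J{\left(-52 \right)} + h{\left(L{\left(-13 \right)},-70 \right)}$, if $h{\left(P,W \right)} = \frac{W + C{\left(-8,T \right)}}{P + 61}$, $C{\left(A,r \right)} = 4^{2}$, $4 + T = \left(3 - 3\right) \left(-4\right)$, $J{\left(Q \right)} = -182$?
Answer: $- \frac{1465}{8} \approx -183.13$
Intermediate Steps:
$T = -4$ ($T = -4 + \left(3 - 3\right) \left(-4\right) = -4 + 0 \left(-4\right) = -4 + 0 = -4$)
$C{\left(A,r \right)} = 16$
$h{\left(P,W \right)} = \frac{16 + W}{61 + P}$ ($h{\left(P,W \right)} = \frac{W + 16}{P + 61} = \frac{16 + W}{61 + P}$)
$J{\left(-52 \right)} + h{\left(L{\left(-13 \right)},-70 \right)} = -182 + \frac{16 - 70}{61 - 13} = -182 + \frac{1}{48} \left(-54\right) = -182 - \frac{9}{8} = - \frac{1465}{8}$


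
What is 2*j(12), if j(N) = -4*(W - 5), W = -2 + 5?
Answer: 16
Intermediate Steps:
W = 3
j(N) = 8 (j(N) = -4*(3 - 5) = -4*(-2) = 8)
2*j(12) = 2*8 = 16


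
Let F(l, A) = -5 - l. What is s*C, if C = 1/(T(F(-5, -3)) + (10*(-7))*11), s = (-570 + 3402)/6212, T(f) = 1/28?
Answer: -19824/33481127 ≈ -0.00059209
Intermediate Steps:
T(f) = 1/28
s = 708/1553 (s = 2832*(1/6212) = 708/1553 ≈ 0.45589)
C = -28/21559 (C = 1/(1/28 + (10*(-7))*11) = 1/(1/28 - 70*11) = 1/(1/28 - 770) = 1/(-21559/28) = -28/21559 ≈ -0.0012988)
s*C = (708/1553)*(-28/21559) = -19824/33481127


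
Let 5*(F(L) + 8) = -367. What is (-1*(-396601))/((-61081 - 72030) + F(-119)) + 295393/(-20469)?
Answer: -237310642411/13631576178 ≈ -17.409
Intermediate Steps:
F(L) = -407/5 (F(L) = -8 + (⅕)*(-367) = -8 - 367/5 = -407/5)
(-1*(-396601))/((-61081 - 72030) + F(-119)) + 295393/(-20469) = (-1*(-396601))/((-61081 - 72030) - 407/5) + 295393/(-20469) = 396601/(-133111 - 407/5) + 295393*(-1/20469) = 396601/(-665962/5) - 295393/20469 = 396601*(-5/665962) - 295393/20469 = -1983005/665962 - 295393/20469 = -237310642411/13631576178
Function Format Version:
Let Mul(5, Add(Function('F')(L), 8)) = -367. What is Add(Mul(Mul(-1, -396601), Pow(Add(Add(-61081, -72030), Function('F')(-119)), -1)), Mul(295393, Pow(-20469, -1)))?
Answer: Rational(-237310642411, 13631576178) ≈ -17.409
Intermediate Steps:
Function('F')(L) = Rational(-407, 5) (Function('F')(L) = Add(-8, Mul(Rational(1, 5), -367)) = Add(-8, Rational(-367, 5)) = Rational(-407, 5))
Add(Mul(Mul(-1, -396601), Pow(Add(Add(-61081, -72030), Function('F')(-119)), -1)), Mul(295393, Pow(-20469, -1))) = Add(Mul(Mul(-1, -396601), Pow(Add(Add(-61081, -72030), Rational(-407, 5)), -1)), Mul(295393, Pow(-20469, -1))) = Add(Mul(396601, Pow(Add(-133111, Rational(-407, 5)), -1)), Mul(295393, Rational(-1, 20469))) = Add(Mul(396601, Pow(Rational(-665962, 5), -1)), Rational(-295393, 20469)) = Add(Mul(396601, Rational(-5, 665962)), Rational(-295393, 20469)) = Add(Rational(-1983005, 665962), Rational(-295393, 20469)) = Rational(-237310642411, 13631576178)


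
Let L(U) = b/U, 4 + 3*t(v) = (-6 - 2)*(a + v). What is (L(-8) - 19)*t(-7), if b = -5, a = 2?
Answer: -441/2 ≈ -220.50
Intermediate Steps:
t(v) = -20/3 - 8*v/3 (t(v) = -4/3 + ((-6 - 2)*(2 + v))/3 = -4/3 + (-8*(2 + v))/3 = -4/3 + (-16 - 8*v)/3 = -4/3 + (-16/3 - 8*v/3) = -20/3 - 8*v/3)
L(U) = -5/U
(L(-8) - 19)*t(-7) = (-5/(-8) - 19)*(-20/3 - 8/3*(-7)) = (-5*(-1/8) - 19)*(-20/3 + 56/3) = (5/8 - 19)*12 = -147/8*12 = -441/2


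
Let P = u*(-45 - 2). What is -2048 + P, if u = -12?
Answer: -1484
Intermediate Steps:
P = 564 (P = -12*(-45 - 2) = -12*(-47) = 564)
-2048 + P = -2048 + 564 = -1484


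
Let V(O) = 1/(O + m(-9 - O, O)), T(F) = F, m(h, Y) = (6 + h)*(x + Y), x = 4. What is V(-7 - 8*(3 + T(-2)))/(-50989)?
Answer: 1/7495383 ≈ 1.3342e-7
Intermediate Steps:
m(h, Y) = (4 + Y)*(6 + h) (m(h, Y) = (6 + h)*(4 + Y) = (4 + Y)*(6 + h))
V(O) = 1/(-12 + 3*O + O*(-9 - O)) (V(O) = 1/(O + (24 + 4*(-9 - O) + 6*O + O*(-9 - O))) = 1/(O + (24 + (-36 - 4*O) + 6*O + O*(-9 - O))) = 1/(O + (-12 + 2*O + O*(-9 - O))) = 1/(-12 + 3*O + O*(-9 - O)))
V(-7 - 8*(3 + T(-2)))/(-50989) = -1/(12 + (-7 - 8*(3 - 2))**2 + 6*(-7 - 8*(3 - 2)))/(-50989) = -1/(12 + (-7 - 8*1)**2 + 6*(-7 - 8*1))*(-1/50989) = -1/(12 + (-7 - 8)**2 + 6*(-7 - 8))*(-1/50989) = -1/(12 + (-15)**2 + 6*(-15))*(-1/50989) = -1/(12 + 225 - 90)*(-1/50989) = -1/147*(-1/50989) = 1/7495383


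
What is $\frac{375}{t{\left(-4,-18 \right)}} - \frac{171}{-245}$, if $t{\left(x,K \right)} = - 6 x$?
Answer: $\frac{31993}{1960} \approx 16.323$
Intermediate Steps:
$\frac{375}{t{\left(-4,-18 \right)}} - \frac{171}{-245} = \frac{375}{\left(-6\right) \left(-4\right)} - \frac{171}{-245} = \frac{375}{24} - - \frac{171}{245} = 375 \cdot \frac{1}{24} + \frac{171}{245} = \frac{125}{8} + \frac{171}{245} = \frac{31993}{1960}$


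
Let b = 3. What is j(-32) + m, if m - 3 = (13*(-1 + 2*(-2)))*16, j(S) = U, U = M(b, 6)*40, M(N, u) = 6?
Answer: -797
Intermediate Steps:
U = 240 (U = 6*40 = 240)
j(S) = 240
m = -1037 (m = 3 + (13*(-1 + 2*(-2)))*16 = 3 + (13*(-1 - 4))*16 = 3 + (13*(-5))*16 = 3 - 65*16 = 3 - 1040 = -1037)
j(-32) + m = 240 - 1037 = -797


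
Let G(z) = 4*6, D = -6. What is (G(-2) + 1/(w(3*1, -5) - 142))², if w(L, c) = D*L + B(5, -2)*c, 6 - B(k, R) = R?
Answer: 23030401/40000 ≈ 575.76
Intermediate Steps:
B(k, R) = 6 - R
w(L, c) = -6*L + 8*c (w(L, c) = -6*L + (6 - 1*(-2))*c = -6*L + (6 + 2)*c = -6*L + 8*c)
G(z) = 24
(G(-2) + 1/(w(3*1, -5) - 142))² = (24 + 1/((-18 + 8*(-5)) - 142))² = (24 + 1/((-6*3 - 40) - 142))² = (24 + 1/((-18 - 40) - 142))² = (24 + 1/(-58 - 142))² = (24 + 1/(-200))² = (24 - 1/200)² = (4799/200)² = 23030401/40000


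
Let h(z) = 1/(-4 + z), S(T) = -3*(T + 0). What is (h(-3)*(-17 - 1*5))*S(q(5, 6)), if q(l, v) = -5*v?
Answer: 1980/7 ≈ 282.86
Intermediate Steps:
S(T) = -3*T
(h(-3)*(-17 - 1*5))*S(q(5, 6)) = ((-17 - 1*5)/(-4 - 3))*(-(-15)*6) = ((-17 - 5)/(-7))*(-3*(-30)) = -⅐*(-22)*90 = (22/7)*90 = 1980/7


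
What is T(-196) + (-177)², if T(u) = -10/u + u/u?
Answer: 3070345/98 ≈ 31330.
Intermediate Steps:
T(u) = 1 - 10/u (T(u) = -10/u + 1 = 1 - 10/u)
T(-196) + (-177)² = (-10 - 196)/(-196) + (-177)² = -1/196*(-206) + 31329 = 103/98 + 31329 = 3070345/98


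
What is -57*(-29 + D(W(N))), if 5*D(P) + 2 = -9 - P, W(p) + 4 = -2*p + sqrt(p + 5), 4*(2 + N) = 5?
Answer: 17499/10 + 57*sqrt(17)/10 ≈ 1773.4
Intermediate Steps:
N = -3/4 (N = -2 + (1/4)*5 = -2 + 5/4 = -3/4 ≈ -0.75000)
W(p) = -4 + sqrt(5 + p) - 2*p (W(p) = -4 + (-2*p + sqrt(p + 5)) = -4 + (-2*p + sqrt(5 + p)) = -4 + (sqrt(5 + p) - 2*p) = -4 + sqrt(5 + p) - 2*p)
D(P) = -11/5 - P/5 (D(P) = -2/5 + (-9 - P)/5 = -2/5 + (-9/5 - P/5) = -11/5 - P/5)
-57*(-29 + D(W(N))) = -57*(-29 + (-11/5 - (-4 + sqrt(5 - 3/4) - 2*(-3/4))/5)) = -57*(-29 + (-11/5 - (-4 + sqrt(17/4) + 3/2)/5)) = -57*(-29 + (-11/5 - (-4 + sqrt(17)/2 + 3/2)/5)) = -57*(-29 + (-11/5 - (-5/2 + sqrt(17)/2)/5)) = -57*(-29 + (-11/5 + (1/2 - sqrt(17)/10))) = -57*(-29 + (-17/10 - sqrt(17)/10)) = -57*(-307/10 - sqrt(17)/10) = 17499/10 + 57*sqrt(17)/10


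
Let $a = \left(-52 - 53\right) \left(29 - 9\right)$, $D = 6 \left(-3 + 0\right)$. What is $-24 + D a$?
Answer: $37776$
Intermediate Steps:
$D = -18$ ($D = 6 \left(-3\right) = -18$)
$a = -2100$ ($a = \left(-105\right) 20 = -2100$)
$-24 + D a = -24 - -37800 = -24 + 37800 = 37776$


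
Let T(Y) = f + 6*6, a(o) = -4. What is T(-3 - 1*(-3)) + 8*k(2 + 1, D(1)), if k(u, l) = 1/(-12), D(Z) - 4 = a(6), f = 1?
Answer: 109/3 ≈ 36.333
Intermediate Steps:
D(Z) = 0 (D(Z) = 4 - 4 = 0)
T(Y) = 37 (T(Y) = 1 + 6*6 = 1 + 36 = 37)
k(u, l) = -1/12 (k(u, l) = 1*(-1/12) = -1/12)
T(-3 - 1*(-3)) + 8*k(2 + 1, D(1)) = 37 + 8*(-1/12) = 37 - ⅔ = 109/3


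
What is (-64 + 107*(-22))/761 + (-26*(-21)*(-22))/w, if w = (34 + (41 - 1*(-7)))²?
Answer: -6349941/1279241 ≈ -4.9638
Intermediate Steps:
w = 6724 (w = (34 + (41 + 7))² = (34 + 48)² = 82² = 6724)
(-64 + 107*(-22))/761 + (-26*(-21)*(-22))/w = (-64 + 107*(-22))/761 + (-26*(-21)*(-22))/6724 = (-64 - 2354)*(1/761) + (546*(-22))*(1/6724) = -2418*1/761 - 12012*1/6724 = -2418/761 - 3003/1681 = -6349941/1279241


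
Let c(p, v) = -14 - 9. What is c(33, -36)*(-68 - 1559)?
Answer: 37421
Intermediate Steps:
c(p, v) = -23
c(33, -36)*(-68 - 1559) = -23*(-68 - 1559) = -23*(-1627) = 37421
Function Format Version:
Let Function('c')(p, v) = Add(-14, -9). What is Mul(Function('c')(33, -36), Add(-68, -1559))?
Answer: 37421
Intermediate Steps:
Function('c')(p, v) = -23
Mul(Function('c')(33, -36), Add(-68, -1559)) = Mul(-23, Add(-68, -1559)) = Mul(-23, -1627) = 37421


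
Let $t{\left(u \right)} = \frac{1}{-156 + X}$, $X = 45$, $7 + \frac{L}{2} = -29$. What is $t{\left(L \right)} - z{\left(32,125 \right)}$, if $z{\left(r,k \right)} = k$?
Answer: $- \frac{13876}{111} \approx -125.01$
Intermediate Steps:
$L = -72$ ($L = -14 + 2 \left(-29\right) = -14 - 58 = -72$)
$t{\left(u \right)} = - \frac{1}{111}$ ($t{\left(u \right)} = \frac{1}{-156 + 45} = \frac{1}{-111} = - \frac{1}{111}$)
$t{\left(L \right)} - z{\left(32,125 \right)} = - \frac{1}{111} - 125 = - \frac{13876}{111}$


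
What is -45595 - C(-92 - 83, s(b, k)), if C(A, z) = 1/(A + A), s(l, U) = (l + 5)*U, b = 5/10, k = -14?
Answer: -15958249/350 ≈ -45595.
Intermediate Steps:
b = ½ (b = 5*(⅒) = ½ ≈ 0.50000)
s(l, U) = U*(5 + l) (s(l, U) = (5 + l)*U = U*(5 + l))
C(A, z) = 1/(2*A)
-45595 - C(-92 - 83, s(b, k)) = -45595 - 1/(2*(-92 - 83)) = -45595 - 1/(2*(-175)) = -45595 - (-1)/(2*175) = -45595 - 1*(-1/350) = -45595 + 1/350 = -15958249/350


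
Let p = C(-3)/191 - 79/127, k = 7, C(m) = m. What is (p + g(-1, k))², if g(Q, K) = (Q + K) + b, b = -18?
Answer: 93975354916/588402049 ≈ 159.71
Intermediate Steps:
g(Q, K) = -18 + K + Q (g(Q, K) = (Q + K) - 18 = (K + Q) - 18 = -18 + K + Q)
p = -15470/24257 (p = -3/191 - 79/127 = -15470/24257 ≈ -0.63775)
(p + g(-1, k))² = (-15470/24257 + (-18 + 7 - 1))² = (-15470/24257 - 12)² = (-306554/24257)² = 93975354916/588402049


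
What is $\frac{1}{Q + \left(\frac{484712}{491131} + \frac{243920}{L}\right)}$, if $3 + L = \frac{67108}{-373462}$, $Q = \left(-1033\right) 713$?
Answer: $- \frac{291607557857}{237146887827625609} \approx -1.2296 \cdot 10^{-6}$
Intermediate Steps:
$Q = -736529$
$L = - \frac{593747}{186731}$ ($L = -3 + \frac{67108}{-373462} = -3 + 67108 \left(- \frac{1}{373462}\right) = -3 - \frac{33554}{186731} = - \frac{593747}{186731} \approx -3.1797$)
$\frac{1}{Q + \left(\frac{484712}{491131} + \frac{243920}{L}\right)} = \frac{1}{-736529 + \left(\frac{484712}{491131} + \frac{243920}{- \frac{593747}{186731}}\right)} = \frac{1}{-736529 + \left(484712 \cdot \frac{1}{491131} + 243920 \left(- \frac{186731}{593747}\right)\right)} = \frac{1}{-736529 + \left(\frac{484712}{491131} - \frac{45547425520}{593747}\right)} = \frac{1}{-736529 - \frac{22369464846767256}{291607557857}} = \frac{1}{- \frac{237146887827625609}{291607557857}} = - \frac{291607557857}{237146887827625609}$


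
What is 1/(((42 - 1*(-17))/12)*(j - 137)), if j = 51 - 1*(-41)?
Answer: -4/885 ≈ -0.0045198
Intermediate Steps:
j = 92 (j = 51 + 41 = 92)
1/(((42 - 1*(-17))/12)*(j - 137)) = 1/(((42 - 1*(-17))/12)*(92 - 137)) = 1/(((42 + 17)*(1/12))*(-45)) = 1/((59*(1/12))*(-45)) = 1/((59/12)*(-45)) = 1/(-885/4) = -4/885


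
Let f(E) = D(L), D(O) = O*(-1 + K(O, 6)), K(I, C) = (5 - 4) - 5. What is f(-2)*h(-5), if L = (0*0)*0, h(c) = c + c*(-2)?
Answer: 0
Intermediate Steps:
K(I, C) = -4 (K(I, C) = 1 - 5 = -4)
h(c) = -c (h(c) = c - 2*c = -c)
L = 0 (L = 0*0 = 0)
D(O) = -5*O (D(O) = O*(-1 - 4) = O*(-5) = -5*O)
f(E) = 0 (f(E) = -5*0 = 0)
f(-2)*h(-5) = 0*(-1*(-5)) = 0*5 = 0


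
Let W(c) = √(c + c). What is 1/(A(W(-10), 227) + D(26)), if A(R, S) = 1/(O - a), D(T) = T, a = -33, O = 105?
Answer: 138/3589 ≈ 0.038451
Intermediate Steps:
W(c) = √2*√c (W(c) = √(2*c) = √2*√c)
A(R, S) = 1/138 (A(R, S) = 1/(105 - 1*(-33)) = 1/(105 + 33) = 1/138)
1/(A(W(-10), 227) + D(26)) = 1/(1/138 + 26) = 1/(3589/138) = 138/3589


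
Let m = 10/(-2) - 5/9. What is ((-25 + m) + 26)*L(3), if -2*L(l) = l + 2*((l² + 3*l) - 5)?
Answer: 1189/18 ≈ 66.056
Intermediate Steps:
L(l) = 5 - l² - 7*l/2 (L(l) = -(l + 2*((l² + 3*l) - 5))/2 = -(l + 2*(-5 + l² + 3*l))/2 = -(l + (-10 + 2*l² + 6*l))/2 = -(-10 + 2*l² + 7*l)/2 = 5 - l² - 7*l/2)
m = -50/9 (m = 10*(-½) - 5*⅑ = -5 - 5/9 = -50/9 ≈ -5.5556)
((-25 + m) + 26)*L(3) = ((-25 - 50/9) + 26)*(5 - 1*3² - 7/2*3) = (-275/9 + 26)*(5 - 1*9 - 21/2) = -41*(5 - 9 - 21/2)/9 = -41/9*(-29/2) = 1189/18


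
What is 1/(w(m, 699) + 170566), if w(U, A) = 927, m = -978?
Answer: 1/171493 ≈ 5.8311e-6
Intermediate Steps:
1/(w(m, 699) + 170566) = 1/(927 + 170566) = 1/171493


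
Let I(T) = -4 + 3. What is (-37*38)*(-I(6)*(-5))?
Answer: 7030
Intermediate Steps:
I(T) = -1
(-37*38)*(-I(6)*(-5)) = (-37*38)*(-1*(-1)*(-5)) = -1406*(-5) = 7030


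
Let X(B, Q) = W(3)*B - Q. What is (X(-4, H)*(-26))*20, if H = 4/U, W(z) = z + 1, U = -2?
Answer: 7280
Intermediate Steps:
W(z) = 1 + z
H = -2 (H = 4/(-2) = 4*(-1/2) = -2)
X(B, Q) = -Q + 4*B (X(B, Q) = (1 + 3)*B - Q = 4*B - Q = -Q + 4*B)
(X(-4, H)*(-26))*20 = ((-1*(-2) + 4*(-4))*(-26))*20 = ((2 - 16)*(-26))*20 = -14*(-26)*20 = 364*20 = 7280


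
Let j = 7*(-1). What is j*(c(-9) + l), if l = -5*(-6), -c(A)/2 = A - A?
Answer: -210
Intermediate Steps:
c(A) = 0 (c(A) = -2*(A - A) = -2*0 = 0)
j = -7
l = 30
j*(c(-9) + l) = -7*(0 + 30) = -7*30 = -210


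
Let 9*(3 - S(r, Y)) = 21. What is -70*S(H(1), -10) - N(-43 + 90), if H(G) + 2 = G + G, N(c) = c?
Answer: -281/3 ≈ -93.667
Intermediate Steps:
H(G) = -2 + 2*G (H(G) = -2 + (G + G) = -2 + 2*G)
S(r, Y) = ⅔ (S(r, Y) = 3 - ⅑*21 = 3 - 7/3 = ⅔)
-70*S(H(1), -10) - N(-43 + 90) = -70*⅔ - (-43 + 90) = -140/3 - 1*47 = -140/3 - 47 = -281/3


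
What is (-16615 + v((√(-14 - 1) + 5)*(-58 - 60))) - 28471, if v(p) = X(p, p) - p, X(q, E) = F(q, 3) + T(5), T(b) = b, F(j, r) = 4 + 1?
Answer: -44486 + 118*I*√15 ≈ -44486.0 + 457.01*I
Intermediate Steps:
F(j, r) = 5
X(q, E) = 10 (X(q, E) = 5 + 5 = 10)
v(p) = 10 - p
(-16615 + v((√(-14 - 1) + 5)*(-58 - 60))) - 28471 = (-16615 + (10 - (√(-14 - 1) + 5)*(-58 - 60))) - 28471 = (-16615 + (10 - (√(-15) + 5)*(-118))) - 28471 = (-16615 + (10 - (I*√15 + 5)*(-118))) - 28471 = (-16615 + (10 - (5 + I*√15)*(-118))) - 28471 = (-16615 + (10 - (-590 - 118*I*√15))) - 28471 = (-16615 + (10 + (590 + 118*I*√15))) - 28471 = (-16615 + (600 + 118*I*√15)) - 28471 = (-16015 + 118*I*√15) - 28471 = -44486 + 118*I*√15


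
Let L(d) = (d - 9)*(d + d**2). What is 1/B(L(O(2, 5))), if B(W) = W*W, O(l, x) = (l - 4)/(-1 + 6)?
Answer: 15625/79524 ≈ 0.19648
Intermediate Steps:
O(l, x) = -4/5 + l/5 (O(l, x) = (-4 + l)/5 = (-4 + l)*(1/5) = -4/5 + l/5)
L(d) = (-9 + d)*(d + d**2)
B(W) = W**2
1/B(L(O(2, 5))) = 1/(((-4/5 + (1/5)*2)*(-9 + (-4/5 + (1/5)*2)**2 - 8*(-4/5 + (1/5)*2)))**2) = 1/(((-4/5 + 2/5)*(-9 + (-4/5 + 2/5)**2 - 8*(-4/5 + 2/5)))**2) = 1/((-2*(-9 + (-2/5)**2 - 8*(-2/5))/5)**2) = 1/((-2*(-9 + 4/25 + 16/5)/5)**2) = 1/((-2/5*(-141/25))**2) = 1/((282/125)**2) = 1/(79524/15625) = 15625/79524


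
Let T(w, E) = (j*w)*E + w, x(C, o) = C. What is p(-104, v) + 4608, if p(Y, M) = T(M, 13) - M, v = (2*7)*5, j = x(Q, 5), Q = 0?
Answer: 4608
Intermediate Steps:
j = 0
v = 70 (v = 14*5 = 70)
T(w, E) = w (T(w, E) = (0*w)*E + w = 0*E + w = 0 + w = w)
p(Y, M) = 0 (p(Y, M) = M - M = 0)
p(-104, v) + 4608 = 0 + 4608 = 4608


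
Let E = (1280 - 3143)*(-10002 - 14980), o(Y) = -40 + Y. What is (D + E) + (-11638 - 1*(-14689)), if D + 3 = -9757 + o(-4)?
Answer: 46534713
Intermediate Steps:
E = 46541466 (E = -1863*(-24982) = 46541466)
D = -9804 (D = -3 + (-9757 + (-40 - 4)) = -3 + (-9757 - 44) = -3 - 9801 = -9804)
(D + E) + (-11638 - 1*(-14689)) = (-9804 + 46541466) + (-11638 - 1*(-14689)) = 46531662 + (-11638 + 14689) = 46531662 + 3051 = 46534713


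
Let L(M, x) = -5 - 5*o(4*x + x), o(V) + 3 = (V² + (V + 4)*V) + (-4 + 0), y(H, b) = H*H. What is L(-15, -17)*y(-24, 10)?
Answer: -40619520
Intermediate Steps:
y(H, b) = H²
o(V) = -7 + V² + V*(4 + V) (o(V) = -3 + ((V² + (V + 4)*V) + (-4 + 0)) = -3 + ((V² + (4 + V)*V) - 4) = -3 + ((V² + V*(4 + V)) - 4) = -3 + (-4 + V² + V*(4 + V)) = -7 + V² + V*(4 + V))
L(M, x) = 30 - 250*x² - 100*x (L(M, x) = -5 - 5*(-7 + 2*(4*x + x)² + 4*(4*x + x)) = -5 - 5*(-7 + 2*(5*x)² + 4*(5*x)) = -5 - 5*(-7 + 2*(25*x²) + 20*x) = -5 - 5*(-7 + 50*x² + 20*x) = -5 - 5*(-7 + 20*x + 50*x²) = -5 + (35 - 250*x² - 100*x) = 30 - 250*x² - 100*x)
L(-15, -17)*y(-24, 10) = (30 - 250*(-17)² - 100*(-17))*(-24)² = (30 - 250*289 + 1700)*576 = (30 - 72250 + 1700)*576 = -70520*576 = -40619520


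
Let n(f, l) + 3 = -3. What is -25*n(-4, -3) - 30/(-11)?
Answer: 1680/11 ≈ 152.73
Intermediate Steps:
n(f, l) = -6 (n(f, l) = -3 - 3 = -6)
-25*n(-4, -3) - 30/(-11) = -25*(-6) - 30/(-11) = 150 - 30*(-1/11) = 150 + 30/11 = 1680/11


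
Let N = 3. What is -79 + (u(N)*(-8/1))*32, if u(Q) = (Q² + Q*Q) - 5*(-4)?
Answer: -9807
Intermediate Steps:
u(Q) = 20 + 2*Q² (u(Q) = (Q² + Q²) + 20 = 2*Q² + 20 = 20 + 2*Q²)
-79 + (u(N)*(-8/1))*32 = -79 + ((20 + 2*3²)*(-8/1))*32 = -79 + ((20 + 2*9)*(-8*1))*32 = -79 + ((20 + 18)*(-8))*32 = -79 + (38*(-8))*32 = -79 - 304*32 = -79 - 9728 = -9807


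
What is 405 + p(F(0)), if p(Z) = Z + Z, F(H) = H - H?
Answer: 405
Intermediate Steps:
F(H) = 0
p(Z) = 2*Z
405 + p(F(0)) = 405 + 2*0 = 405 + 0 = 405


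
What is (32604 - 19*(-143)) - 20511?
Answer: 14810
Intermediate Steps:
(32604 - 19*(-143)) - 20511 = (32604 + 2717) - 20511 = 35321 - 20511 = 14810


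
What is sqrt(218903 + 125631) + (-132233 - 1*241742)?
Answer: -373975 + sqrt(344534) ≈ -3.7339e+5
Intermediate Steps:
sqrt(218903 + 125631) + (-132233 - 1*241742) = sqrt(344534) + (-132233 - 241742) = sqrt(344534) - 373975 = -373975 + sqrt(344534)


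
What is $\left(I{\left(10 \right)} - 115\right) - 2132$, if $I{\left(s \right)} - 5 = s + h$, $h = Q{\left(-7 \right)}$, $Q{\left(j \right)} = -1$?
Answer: $-2233$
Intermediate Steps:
$h = -1$
$I{\left(s \right)} = 4 + s$ ($I{\left(s \right)} = 5 + \left(s - 1\right) = 5 + \left(-1 + s\right) = 4 + s$)
$\left(I{\left(10 \right)} - 115\right) - 2132 = \left(\left(4 + 10\right) - 115\right) - 2132 = \left(14 - 115\right) - 2132 = -101 - 2132 = -2233$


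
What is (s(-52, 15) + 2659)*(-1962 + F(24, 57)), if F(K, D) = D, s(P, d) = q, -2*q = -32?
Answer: -5095875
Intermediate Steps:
q = 16 (q = -½*(-32) = 16)
s(P, d) = 16
(s(-52, 15) + 2659)*(-1962 + F(24, 57)) = (16 + 2659)*(-1962 + 57) = 2675*(-1905) = -5095875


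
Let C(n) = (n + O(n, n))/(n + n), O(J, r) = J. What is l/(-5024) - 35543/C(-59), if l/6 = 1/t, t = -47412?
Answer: -1411044588863/39699648 ≈ -35543.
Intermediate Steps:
C(n) = 1 (C(n) = (n + n)/(n + n) = (2*n)/((2*n)) = (2*n)*(1/(2*n)) = 1)
l = -1/7902 (l = 6/(-47412) = 6*(-1/47412) = -1/7902 ≈ -0.00012655)
l/(-5024) - 35543/C(-59) = -1/7902/(-5024) - 35543/1 = -1/7902*(-1/5024) - 35543*1 = 1/39699648 - 35543 = -1411044588863/39699648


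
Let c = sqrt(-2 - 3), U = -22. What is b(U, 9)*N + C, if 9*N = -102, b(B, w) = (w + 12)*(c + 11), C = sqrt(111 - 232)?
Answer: -2618 + 11*I - 238*I*sqrt(5) ≈ -2618.0 - 521.18*I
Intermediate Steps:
C = 11*I (C = sqrt(-121) = 11*I ≈ 11.0*I)
c = I*sqrt(5) (c = sqrt(-5) = I*sqrt(5) ≈ 2.2361*I)
b(B, w) = (11 + I*sqrt(5))*(12 + w) (b(B, w) = (w + 12)*(I*sqrt(5) + 11) = (12 + w)*(11 + I*sqrt(5)) = (11 + I*sqrt(5))*(12 + w))
N = -34/3 (N = (1/9)*(-102) = -34/3 ≈ -11.333)
b(U, 9)*N + C = (132 + 11*9 + 12*I*sqrt(5) + I*9*sqrt(5))*(-34/3) + 11*I = (132 + 99 + 12*I*sqrt(5) + 9*I*sqrt(5))*(-34/3) + 11*I = (231 + 21*I*sqrt(5))*(-34/3) + 11*I = (-2618 - 238*I*sqrt(5)) + 11*I = -2618 + 11*I - 238*I*sqrt(5)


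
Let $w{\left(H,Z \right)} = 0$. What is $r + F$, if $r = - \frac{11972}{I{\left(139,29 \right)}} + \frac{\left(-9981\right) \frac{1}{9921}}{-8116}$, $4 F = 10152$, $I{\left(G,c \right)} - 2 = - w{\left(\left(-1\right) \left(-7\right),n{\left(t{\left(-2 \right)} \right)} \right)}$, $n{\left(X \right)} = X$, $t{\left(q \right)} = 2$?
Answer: $- \frac{92542978849}{26839612} \approx -3448.0$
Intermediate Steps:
$I{\left(G,c \right)} = 2$ ($I{\left(G,c \right)} = 2 - 0 = 2 + 0 = 2$)
$F = 2538$ ($F = \frac{1}{4} \cdot 10152 = 2538$)
$r = - \frac{160661914105}{26839612}$ ($r = - \frac{11972}{2} + \frac{\left(-9981\right) \frac{1}{9921}}{-8116} = \left(-11972\right) \frac{1}{2} + \left(-9981\right) \frac{1}{9921} \left(- \frac{1}{8116}\right) = -5986 - - \frac{3327}{26839612} = -5986 + \frac{3327}{26839612} = - \frac{160661914105}{26839612} \approx -5986.0$)
$r + F = - \frac{160661914105}{26839612} + 2538 = - \frac{92542978849}{26839612}$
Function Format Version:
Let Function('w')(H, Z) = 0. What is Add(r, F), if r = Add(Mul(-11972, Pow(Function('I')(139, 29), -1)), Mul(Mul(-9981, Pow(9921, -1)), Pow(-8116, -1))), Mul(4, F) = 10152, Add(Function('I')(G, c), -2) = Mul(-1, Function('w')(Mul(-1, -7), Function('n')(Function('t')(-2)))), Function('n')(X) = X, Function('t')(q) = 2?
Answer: Rational(-92542978849, 26839612) ≈ -3448.0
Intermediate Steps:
Function('I')(G, c) = 2 (Function('I')(G, c) = Add(2, Mul(-1, 0)) = Add(2, 0) = 2)
F = 2538 (F = Mul(Rational(1, 4), 10152) = 2538)
r = Rational(-160661914105, 26839612) (r = Add(Mul(-11972, Pow(2, -1)), Mul(Mul(-9981, Pow(9921, -1)), Pow(-8116, -1))) = Add(Mul(-11972, Rational(1, 2)), Mul(Mul(-9981, Rational(1, 9921)), Rational(-1, 8116))) = Add(-5986, Mul(Rational(-3327, 3307), Rational(-1, 8116))) = Add(-5986, Rational(3327, 26839612)) = Rational(-160661914105, 26839612) ≈ -5986.0)
Add(r, F) = Add(Rational(-160661914105, 26839612), 2538) = Rational(-92542978849, 26839612)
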